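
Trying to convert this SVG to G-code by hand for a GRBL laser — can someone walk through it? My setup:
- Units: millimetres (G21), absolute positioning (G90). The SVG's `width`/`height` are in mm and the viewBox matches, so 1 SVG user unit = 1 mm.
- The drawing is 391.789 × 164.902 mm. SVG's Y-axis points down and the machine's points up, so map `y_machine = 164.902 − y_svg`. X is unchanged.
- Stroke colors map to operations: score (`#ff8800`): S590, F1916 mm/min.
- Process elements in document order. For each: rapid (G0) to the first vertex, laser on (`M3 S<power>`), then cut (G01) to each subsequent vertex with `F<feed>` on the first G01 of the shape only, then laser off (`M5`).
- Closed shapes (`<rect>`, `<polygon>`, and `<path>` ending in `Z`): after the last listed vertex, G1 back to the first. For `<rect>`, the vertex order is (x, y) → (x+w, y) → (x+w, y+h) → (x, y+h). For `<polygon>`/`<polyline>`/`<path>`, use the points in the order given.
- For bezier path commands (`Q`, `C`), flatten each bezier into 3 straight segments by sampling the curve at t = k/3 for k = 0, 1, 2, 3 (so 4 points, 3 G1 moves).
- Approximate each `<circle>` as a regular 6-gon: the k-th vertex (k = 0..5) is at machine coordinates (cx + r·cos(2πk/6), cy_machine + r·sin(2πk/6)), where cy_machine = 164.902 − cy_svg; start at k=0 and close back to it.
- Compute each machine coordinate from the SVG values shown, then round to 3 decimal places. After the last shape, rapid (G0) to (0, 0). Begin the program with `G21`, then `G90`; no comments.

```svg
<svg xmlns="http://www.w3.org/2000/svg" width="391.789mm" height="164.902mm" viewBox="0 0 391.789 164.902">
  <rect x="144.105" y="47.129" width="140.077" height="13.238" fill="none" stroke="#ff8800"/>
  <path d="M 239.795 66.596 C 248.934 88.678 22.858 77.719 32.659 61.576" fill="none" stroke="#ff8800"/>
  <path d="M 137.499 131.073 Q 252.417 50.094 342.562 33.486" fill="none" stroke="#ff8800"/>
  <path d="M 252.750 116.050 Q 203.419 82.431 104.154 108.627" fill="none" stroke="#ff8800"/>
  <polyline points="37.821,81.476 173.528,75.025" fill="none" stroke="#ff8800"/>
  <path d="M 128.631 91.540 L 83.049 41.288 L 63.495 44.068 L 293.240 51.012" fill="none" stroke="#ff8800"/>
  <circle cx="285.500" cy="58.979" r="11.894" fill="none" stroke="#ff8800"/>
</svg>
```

G21
G90
G0 X144.105 Y117.773
M3 S590
G01 X284.182 Y117.773 F1916
G01 X284.182 Y104.535
G01 X144.105 Y104.535
G01 X144.105 Y117.773
M5
G0 X239.795 Y98.306
M3 S590
G01 X187.977 Y86.206 F1916
G01 X84.036 Y89.943
G01 X32.659 Y103.326
M5
G0 X137.499 Y33.829
M3 S590
G01 X211.358 Y80.663 F1916
G01 X279.713 Y113.192
G01 X342.562 Y131.416
M5
G0 X252.750 Y48.852
M3 S590
G01 X214.314 Y64.619 F1916
G01 X164.782 Y67.093
G01 X104.154 Y56.275
M5
G0 X37.821 Y83.426
M3 S590
G01 X173.528 Y89.877 F1916
M5
G0 X128.631 Y73.362
M3 S590
G01 X83.049 Y123.614 F1916
G01 X63.495 Y120.834
G01 X293.240 Y113.890
M5
G0 X297.394 Y105.923
M3 S590
G01 X291.447 Y116.224 F1916
G01 X279.553 Y116.224
G01 X273.606 Y105.923
G01 X279.553 Y95.622
G01 X291.447 Y95.622
G01 X297.394 Y105.923
M5
G0 X0.000 Y0.000

Since the viewBox matches the mm dimensions, user units are millimetres directly. The only transform is the Y-flip y_m = 164.902 − y_svg.

Shape 1 is a rectangle drawn with `<rect>`. Its stroke #ff8800 means score at S590, F1916. After flipping Y the toolpath is (144.105,117.773) → (284.182,117.773) → (284.182,104.535) → (144.105,104.535) → (144.105,117.773), returning to the start.

Shape 2 is a cubic bezier drawn with `<path>`. Its stroke #ff8800 means score at S590, F1916. After flipping Y the toolpath is (239.795,98.306) → (187.977,86.206) → (84.036,89.943) → (32.659,103.326).

Shape 3 is a quadratic bezier drawn with `<path>`. Its stroke #ff8800 means score at S590, F1916. After flipping Y the toolpath is (137.499,33.829) → (211.358,80.663) → (279.713,113.192) → (342.562,131.416).

Shape 4 is a quadratic bezier drawn with `<path>`. Its stroke #ff8800 means score at S590, F1916. After flipping Y the toolpath is (252.750,48.852) → (214.314,64.619) → (164.782,67.093) → (104.154,56.275).

Shape 5 is a line segment drawn with `<polyline>`. Its stroke #ff8800 means score at S590, F1916. After flipping Y the toolpath is (37.821,83.426) → (173.528,89.877).

Shape 6 is a open polyline drawn with `<path>`. Its stroke #ff8800 means score at S590, F1916. After flipping Y the toolpath is (128.631,73.362) → (83.049,123.614) → (63.495,120.834) → (293.240,113.890).

Shape 7 is a circle drawn with `<circle>`. Its stroke #ff8800 means score at S590, F1916. After flipping Y the toolpath is (297.394,105.923) → (291.447,116.224) → (279.553,116.224) → (273.606,105.923) → (279.553,95.622) → (291.447,95.622) → (297.394,105.923), returning to the start.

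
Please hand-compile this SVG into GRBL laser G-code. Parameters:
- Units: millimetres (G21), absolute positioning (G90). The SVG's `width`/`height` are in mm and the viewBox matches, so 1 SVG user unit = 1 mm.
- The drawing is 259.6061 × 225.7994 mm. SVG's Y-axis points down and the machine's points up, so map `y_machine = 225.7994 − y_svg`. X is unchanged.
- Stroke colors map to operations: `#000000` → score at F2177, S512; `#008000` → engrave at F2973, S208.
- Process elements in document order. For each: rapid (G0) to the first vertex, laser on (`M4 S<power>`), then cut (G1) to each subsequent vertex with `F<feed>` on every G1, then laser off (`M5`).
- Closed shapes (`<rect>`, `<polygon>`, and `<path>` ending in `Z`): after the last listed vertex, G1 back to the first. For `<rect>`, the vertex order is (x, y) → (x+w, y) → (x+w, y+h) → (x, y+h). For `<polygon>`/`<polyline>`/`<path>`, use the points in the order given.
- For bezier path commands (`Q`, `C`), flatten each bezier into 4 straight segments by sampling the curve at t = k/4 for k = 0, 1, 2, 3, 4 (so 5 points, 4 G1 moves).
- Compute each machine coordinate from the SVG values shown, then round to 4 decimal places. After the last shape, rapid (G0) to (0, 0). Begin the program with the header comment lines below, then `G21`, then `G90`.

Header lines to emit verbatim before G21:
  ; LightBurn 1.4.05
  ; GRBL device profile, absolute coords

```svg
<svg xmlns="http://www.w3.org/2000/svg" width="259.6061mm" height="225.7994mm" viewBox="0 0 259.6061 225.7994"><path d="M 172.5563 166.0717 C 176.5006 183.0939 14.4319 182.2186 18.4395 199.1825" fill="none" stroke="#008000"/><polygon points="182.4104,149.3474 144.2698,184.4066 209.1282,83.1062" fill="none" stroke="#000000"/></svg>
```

viewBox `0 0 259.6061 225.7994` with mm width/height → 1 unit = 1 mm. Flip: y_m = 225.7994 − y_svg.

**Shape 1** — `<path>` cubic bezier, stroke `#008000` → engrave (S208, F2973). Control points (SVG): P0=(172.5563,166.0717), P1=(176.5006,183.0939), P2=(14.4319,182.2186), P3=(18.4395,199.1825); sampled at t=k/4. Machine vertices: (172.5563,59.7277) → (149.5760,49.7584) → (95.4742,43.1504) → (41.3842,36.5534) → (18.4395,26.6169). Open path.

**Shape 2** — `<polygon>` closed polygon, stroke `#000000` → score (S512, F2177). Machine vertices: (182.4104,76.4520) → (144.2698,41.3928) → (209.1282,142.6932) → (182.4104,76.4520). Closed: final G1 returns to the first vertex.

; LightBurn 1.4.05
; GRBL device profile, absolute coords
G21
G90
G0 X172.5563 Y59.7277
M4 S208
G1 X149.5760 Y49.7584 F2973
G1 X95.4742 Y43.1504 F2973
G1 X41.3842 Y36.5534 F2973
G1 X18.4395 Y26.6169 F2973
M5
G0 X182.4104 Y76.4520
M4 S512
G1 X144.2698 Y41.3928 F2177
G1 X209.1282 Y142.6932 F2177
G1 X182.4104 Y76.4520 F2177
M5
G0 X0.0000 Y0.0000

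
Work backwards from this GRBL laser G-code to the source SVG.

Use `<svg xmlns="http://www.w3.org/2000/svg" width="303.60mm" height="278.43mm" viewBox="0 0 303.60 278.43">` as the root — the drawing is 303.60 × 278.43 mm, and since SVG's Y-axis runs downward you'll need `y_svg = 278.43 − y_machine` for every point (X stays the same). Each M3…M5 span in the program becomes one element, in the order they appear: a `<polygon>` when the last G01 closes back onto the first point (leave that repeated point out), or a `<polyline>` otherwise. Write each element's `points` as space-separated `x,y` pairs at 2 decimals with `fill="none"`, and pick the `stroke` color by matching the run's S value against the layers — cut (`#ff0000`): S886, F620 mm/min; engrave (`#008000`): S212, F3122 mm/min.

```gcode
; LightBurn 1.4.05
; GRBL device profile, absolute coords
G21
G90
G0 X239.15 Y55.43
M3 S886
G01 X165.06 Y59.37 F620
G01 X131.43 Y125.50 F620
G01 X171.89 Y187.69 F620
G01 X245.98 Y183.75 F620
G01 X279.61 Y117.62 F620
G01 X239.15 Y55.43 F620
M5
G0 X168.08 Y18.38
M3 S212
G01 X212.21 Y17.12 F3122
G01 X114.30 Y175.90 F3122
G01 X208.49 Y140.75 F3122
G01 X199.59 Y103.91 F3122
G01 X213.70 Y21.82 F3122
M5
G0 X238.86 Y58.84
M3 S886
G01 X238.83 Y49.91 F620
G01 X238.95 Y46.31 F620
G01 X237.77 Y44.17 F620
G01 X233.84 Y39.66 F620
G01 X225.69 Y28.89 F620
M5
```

y_svg = 278.43 − y_m.

[1] S886→`#ff0000` (cut); closed run; points: 239.15,223.00 165.06,219.06 131.43,152.93 171.89,90.74 245.98,94.68 279.61,160.81

[2] S212→`#008000` (engrave); open run; points: 168.08,260.05 212.21,261.31 114.30,102.53 208.49,137.68 199.59,174.52 213.70,256.61

[3] S886→`#ff0000` (cut); open run; points: 238.86,219.59 238.83,228.52 238.95,232.12 237.77,234.26 233.84,238.77 225.69,249.54

<svg xmlns="http://www.w3.org/2000/svg" width="303.60mm" height="278.43mm" viewBox="0 0 303.60 278.43">
  <polygon points="239.15,223.00 165.06,219.06 131.43,152.93 171.89,90.74 245.98,94.68 279.61,160.81" fill="none" stroke="#ff0000"/>
  <polyline points="168.08,260.05 212.21,261.31 114.30,102.53 208.49,137.68 199.59,174.52 213.70,256.61" fill="none" stroke="#008000"/>
  <polyline points="238.86,219.59 238.83,228.52 238.95,232.12 237.77,234.26 233.84,238.77 225.69,249.54" fill="none" stroke="#ff0000"/>
</svg>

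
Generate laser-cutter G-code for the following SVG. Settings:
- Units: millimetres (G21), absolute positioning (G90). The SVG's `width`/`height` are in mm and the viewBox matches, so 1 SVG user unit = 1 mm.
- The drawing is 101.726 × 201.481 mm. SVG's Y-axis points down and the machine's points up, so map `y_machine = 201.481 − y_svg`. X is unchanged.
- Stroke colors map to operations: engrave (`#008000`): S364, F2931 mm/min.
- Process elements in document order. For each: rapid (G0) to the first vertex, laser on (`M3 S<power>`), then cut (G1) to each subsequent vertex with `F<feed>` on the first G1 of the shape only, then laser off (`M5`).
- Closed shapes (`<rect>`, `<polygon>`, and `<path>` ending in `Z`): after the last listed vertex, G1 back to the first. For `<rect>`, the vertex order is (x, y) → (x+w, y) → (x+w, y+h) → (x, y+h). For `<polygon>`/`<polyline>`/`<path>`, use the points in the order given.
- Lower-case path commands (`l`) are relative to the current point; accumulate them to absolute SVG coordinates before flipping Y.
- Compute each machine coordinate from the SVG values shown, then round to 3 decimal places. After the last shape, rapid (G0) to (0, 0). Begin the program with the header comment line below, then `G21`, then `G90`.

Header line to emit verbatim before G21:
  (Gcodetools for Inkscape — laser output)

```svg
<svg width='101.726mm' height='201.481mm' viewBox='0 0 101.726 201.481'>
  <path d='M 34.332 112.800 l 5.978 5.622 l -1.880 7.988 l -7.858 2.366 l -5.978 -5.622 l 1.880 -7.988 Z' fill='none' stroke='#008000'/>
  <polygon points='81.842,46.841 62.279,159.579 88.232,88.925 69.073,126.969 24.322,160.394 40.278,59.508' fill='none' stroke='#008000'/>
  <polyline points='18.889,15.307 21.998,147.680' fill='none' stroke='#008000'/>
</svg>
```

viewBox `0 0 101.726 201.481` with mm width/height → 1 unit = 1 mm. Flip: y_m = 201.481 − y_svg.

**Shape 1** — `<path>` regular polygon, stroke `#008000` → engrave (S364, F2931). Machine vertices: (34.332,88.681) → (40.310,83.059) → (38.430,75.071) → (30.572,72.705) → (24.594,78.327) → (26.474,86.315) → (34.332,88.681). Closed: final G1 returns to the first vertex.

**Shape 2** — `<polygon>` closed polygon, stroke `#008000` → engrave (S364, F2931). Machine vertices: (81.842,154.640) → (62.279,41.902) → (88.232,112.556) → (69.073,74.512) → (24.322,41.087) → (40.278,141.973) → (81.842,154.640). Closed: final G1 returns to the first vertex.

**Shape 3** — `<polyline>` line segment, stroke `#008000` → engrave (S364, F2931). Machine vertices: (18.889,186.174) → (21.998,53.801). Open path.

(Gcodetools for Inkscape — laser output)
G21
G90
G0 X34.332 Y88.681
M3 S364
G1 X40.310 Y83.059 F2931
G1 X38.430 Y75.071
G1 X30.572 Y72.705
G1 X24.594 Y78.327
G1 X26.474 Y86.315
G1 X34.332 Y88.681
M5
G0 X81.842 Y154.640
M3 S364
G1 X62.279 Y41.902 F2931
G1 X88.232 Y112.556
G1 X69.073 Y74.512
G1 X24.322 Y41.087
G1 X40.278 Y141.973
G1 X81.842 Y154.640
M5
G0 X18.889 Y186.174
M3 S364
G1 X21.998 Y53.801 F2931
M5
G0 X0.000 Y0.000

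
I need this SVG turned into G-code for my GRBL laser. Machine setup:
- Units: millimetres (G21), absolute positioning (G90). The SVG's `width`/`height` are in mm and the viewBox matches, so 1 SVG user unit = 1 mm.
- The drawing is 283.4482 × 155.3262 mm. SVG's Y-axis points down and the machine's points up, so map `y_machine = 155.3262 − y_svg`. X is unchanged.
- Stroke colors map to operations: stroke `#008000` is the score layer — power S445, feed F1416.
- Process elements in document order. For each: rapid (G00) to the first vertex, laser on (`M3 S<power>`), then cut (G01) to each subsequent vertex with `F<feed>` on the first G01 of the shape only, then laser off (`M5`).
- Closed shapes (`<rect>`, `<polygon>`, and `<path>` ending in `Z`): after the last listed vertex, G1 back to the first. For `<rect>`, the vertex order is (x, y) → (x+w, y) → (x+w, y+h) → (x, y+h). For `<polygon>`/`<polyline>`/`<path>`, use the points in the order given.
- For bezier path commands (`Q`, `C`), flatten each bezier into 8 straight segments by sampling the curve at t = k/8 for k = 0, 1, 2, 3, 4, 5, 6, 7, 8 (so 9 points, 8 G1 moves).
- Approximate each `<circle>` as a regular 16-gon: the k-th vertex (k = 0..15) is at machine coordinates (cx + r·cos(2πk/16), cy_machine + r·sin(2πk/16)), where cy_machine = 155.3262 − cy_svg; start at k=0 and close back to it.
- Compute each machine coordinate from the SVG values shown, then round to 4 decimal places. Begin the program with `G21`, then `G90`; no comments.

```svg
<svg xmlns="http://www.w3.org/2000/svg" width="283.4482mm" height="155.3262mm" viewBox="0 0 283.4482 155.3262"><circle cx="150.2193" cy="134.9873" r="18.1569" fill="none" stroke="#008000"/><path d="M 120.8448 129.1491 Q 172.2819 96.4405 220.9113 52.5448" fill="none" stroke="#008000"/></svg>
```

1 u = 1 mm; y_m = 155.3262 − y.

[1] `<circle>` circle, #008000→score S445 F1416: (168.3762,20.3389) → (166.9941,27.2872) → (163.0582,33.1778) → (157.1676,37.1137) → (150.2193,38.4958) → (143.2710,37.1137) → (137.3804,33.1778) → (133.4445,27.2872) → (132.0624,20.3389) → (133.4445,13.3906) → (137.3804,7.5000) → (143.2710,3.5641) → (150.2193,2.1820) → (157.1676,3.5641) → (163.0582,7.5000) → (166.9941,13.3906) → (168.3762,20.3389) (closed)

[2] `<path>` quadratic bezier, #008000→score S445 F1416: (120.8448,26.1771) → (133.6602,34.5290) → (146.3879,43.2306) → (159.0278,52.2817) → (171.5800,61.6825) → (184.0444,71.4328) → (196.4211,81.5327) → (208.7101,91.9823) → (220.9113,102.7814)

G21
G90
G00 X168.3762 Y20.3389
M3 S445
G01 X166.9941 Y27.2872 F1416
G01 X163.0582 Y33.1778
G01 X157.1676 Y37.1137
G01 X150.2193 Y38.4958
G01 X143.2710 Y37.1137
G01 X137.3804 Y33.1778
G01 X133.4445 Y27.2872
G01 X132.0624 Y20.3389
G01 X133.4445 Y13.3906
G01 X137.3804 Y7.5000
G01 X143.2710 Y3.5641
G01 X150.2193 Y2.1820
G01 X157.1676 Y3.5641
G01 X163.0582 Y7.5000
G01 X166.9941 Y13.3906
G01 X168.3762 Y20.3389
M5
G00 X120.8448 Y26.1771
M3 S445
G01 X133.6602 Y34.5290 F1416
G01 X146.3879 Y43.2306
G01 X159.0278 Y52.2817
G01 X171.5800 Y61.6825
G01 X184.0444 Y71.4328
G01 X196.4211 Y81.5327
G01 X208.7101 Y91.9823
G01 X220.9113 Y102.7814
M5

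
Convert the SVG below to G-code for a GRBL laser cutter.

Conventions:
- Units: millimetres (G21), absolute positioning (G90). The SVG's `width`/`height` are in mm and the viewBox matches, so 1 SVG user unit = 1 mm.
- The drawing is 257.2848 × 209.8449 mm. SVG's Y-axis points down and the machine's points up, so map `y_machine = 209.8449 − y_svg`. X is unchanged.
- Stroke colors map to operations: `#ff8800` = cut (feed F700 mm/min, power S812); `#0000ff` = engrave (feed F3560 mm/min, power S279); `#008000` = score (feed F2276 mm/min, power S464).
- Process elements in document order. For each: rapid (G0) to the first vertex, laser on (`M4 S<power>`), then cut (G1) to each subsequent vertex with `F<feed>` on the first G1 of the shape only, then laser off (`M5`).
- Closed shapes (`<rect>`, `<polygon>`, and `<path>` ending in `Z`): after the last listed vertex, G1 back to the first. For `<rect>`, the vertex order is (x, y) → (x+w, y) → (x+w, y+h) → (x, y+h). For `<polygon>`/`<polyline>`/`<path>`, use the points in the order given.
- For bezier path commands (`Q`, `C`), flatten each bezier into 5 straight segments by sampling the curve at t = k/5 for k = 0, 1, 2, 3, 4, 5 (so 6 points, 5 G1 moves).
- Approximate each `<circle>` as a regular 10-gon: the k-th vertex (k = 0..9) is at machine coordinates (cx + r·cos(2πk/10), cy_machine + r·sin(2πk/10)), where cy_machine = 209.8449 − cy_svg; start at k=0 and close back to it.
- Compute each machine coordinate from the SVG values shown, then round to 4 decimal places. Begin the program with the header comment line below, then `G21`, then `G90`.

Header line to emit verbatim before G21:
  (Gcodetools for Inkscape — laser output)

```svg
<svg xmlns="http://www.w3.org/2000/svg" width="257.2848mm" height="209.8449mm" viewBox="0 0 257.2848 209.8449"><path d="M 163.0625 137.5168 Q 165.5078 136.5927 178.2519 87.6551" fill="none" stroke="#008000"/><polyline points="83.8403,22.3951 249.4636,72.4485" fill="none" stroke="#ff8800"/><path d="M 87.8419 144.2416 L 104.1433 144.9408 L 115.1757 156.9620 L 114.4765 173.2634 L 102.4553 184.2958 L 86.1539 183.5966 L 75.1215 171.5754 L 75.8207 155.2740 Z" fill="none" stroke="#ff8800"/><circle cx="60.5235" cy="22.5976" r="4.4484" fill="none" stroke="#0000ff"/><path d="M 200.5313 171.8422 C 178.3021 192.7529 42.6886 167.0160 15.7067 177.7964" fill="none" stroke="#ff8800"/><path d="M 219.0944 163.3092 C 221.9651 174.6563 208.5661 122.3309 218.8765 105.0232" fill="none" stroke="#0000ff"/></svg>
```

Since the viewBox matches the mm dimensions, user units are millimetres directly. The only transform is the Y-flip y_m = 209.8449 − y_svg.

Shape 1 is a quadratic bezier drawn with `<path>`. Its stroke #008000 means score at S464, F2276. After flipping Y the toolpath is (163.0625,72.3281) → (164.4526,74.6183) → (166.6665,80.7495) → (169.7044,90.7219) → (173.5662,104.5353) → (178.2519,122.1898).

Shape 2 is a line segment drawn with `<polyline>`. Its stroke #ff8800 means cut at S812, F700. After flipping Y the toolpath is (83.8403,187.4498) → (249.4636,137.3964).

Shape 3 is a regular polygon drawn with `<path>`. Its stroke #ff8800 means cut at S812, F700. After flipping Y the toolpath is (87.8419,65.6033) → (104.1433,64.9041) → (115.1757,52.8829) → (114.4765,36.5815) → (102.4553,25.5491) → (86.1539,26.2483) → (75.1215,38.2695) → (75.8207,54.5709) → (87.8419,65.6033), returning to the start.

Shape 4 is a circle drawn with `<circle>`. Its stroke #0000ff means engrave at S279, F3560. After flipping Y the toolpath is (64.9719,187.2473) → (64.1223,189.8620) → (61.8981,191.4780) → (59.1489,191.4780) → (56.9247,189.8620) → (56.0751,187.2473) → (56.9247,184.6326) → (59.1489,183.0166) → (61.8981,183.0166) → (64.1223,184.6326) → (64.9719,187.2473), returning to the start.

Shape 5 is a cubic bezier drawn with `<path>`. Its stroke #ff8800 means cut at S812, F700. After flipping Y the toolpath is (200.5313,38.0027) → (175.3638,30.3887) → (133.6408,29.9782) → (86.0191,32.7792) → (43.1555,34.8000) → (15.7067,32.0485).

Shape 6 is a cubic bezier drawn with `<path>`. Its stroke #0000ff means engrave at S279, F3560. After flipping Y the toolpath is (219.0944,46.5357) → (219.1843,46.5786) → (217.2884,57.1658) → (215.3259,73.5601) → (215.2156,91.0245) → (218.8765,104.8217).

(Gcodetools for Inkscape — laser output)
G21
G90
G0 X163.0625 Y72.3281
M4 S464
G1 X164.4526 Y74.6183 F2276
G1 X166.6665 Y80.7495
G1 X169.7044 Y90.7219
G1 X173.5662 Y104.5353
G1 X178.2519 Y122.1898
M5
G0 X83.8403 Y187.4498
M4 S812
G1 X249.4636 Y137.3964 F700
M5
G0 X87.8419 Y65.6033
M4 S812
G1 X104.1433 Y64.9041 F700
G1 X115.1757 Y52.8829
G1 X114.4765 Y36.5815
G1 X102.4553 Y25.5491
G1 X86.1539 Y26.2483
G1 X75.1215 Y38.2695
G1 X75.8207 Y54.5709
G1 X87.8419 Y65.6033
M5
G0 X64.9719 Y187.2473
M4 S279
G1 X64.1223 Y189.8620 F3560
G1 X61.8981 Y191.4780
G1 X59.1489 Y191.4780
G1 X56.9247 Y189.8620
G1 X56.0751 Y187.2473
G1 X56.9247 Y184.6326
G1 X59.1489 Y183.0166
G1 X61.8981 Y183.0166
G1 X64.1223 Y184.6326
G1 X64.9719 Y187.2473
M5
G0 X200.5313 Y38.0027
M4 S812
G1 X175.3638 Y30.3887 F700
G1 X133.6408 Y29.9782
G1 X86.0191 Y32.7792
G1 X43.1555 Y34.8000
G1 X15.7067 Y32.0485
M5
G0 X219.0944 Y46.5357
M4 S279
G1 X219.1843 Y46.5786 F3560
G1 X217.2884 Y57.1658
G1 X215.3259 Y73.5601
G1 X215.2156 Y91.0245
G1 X218.8765 Y104.8217
M5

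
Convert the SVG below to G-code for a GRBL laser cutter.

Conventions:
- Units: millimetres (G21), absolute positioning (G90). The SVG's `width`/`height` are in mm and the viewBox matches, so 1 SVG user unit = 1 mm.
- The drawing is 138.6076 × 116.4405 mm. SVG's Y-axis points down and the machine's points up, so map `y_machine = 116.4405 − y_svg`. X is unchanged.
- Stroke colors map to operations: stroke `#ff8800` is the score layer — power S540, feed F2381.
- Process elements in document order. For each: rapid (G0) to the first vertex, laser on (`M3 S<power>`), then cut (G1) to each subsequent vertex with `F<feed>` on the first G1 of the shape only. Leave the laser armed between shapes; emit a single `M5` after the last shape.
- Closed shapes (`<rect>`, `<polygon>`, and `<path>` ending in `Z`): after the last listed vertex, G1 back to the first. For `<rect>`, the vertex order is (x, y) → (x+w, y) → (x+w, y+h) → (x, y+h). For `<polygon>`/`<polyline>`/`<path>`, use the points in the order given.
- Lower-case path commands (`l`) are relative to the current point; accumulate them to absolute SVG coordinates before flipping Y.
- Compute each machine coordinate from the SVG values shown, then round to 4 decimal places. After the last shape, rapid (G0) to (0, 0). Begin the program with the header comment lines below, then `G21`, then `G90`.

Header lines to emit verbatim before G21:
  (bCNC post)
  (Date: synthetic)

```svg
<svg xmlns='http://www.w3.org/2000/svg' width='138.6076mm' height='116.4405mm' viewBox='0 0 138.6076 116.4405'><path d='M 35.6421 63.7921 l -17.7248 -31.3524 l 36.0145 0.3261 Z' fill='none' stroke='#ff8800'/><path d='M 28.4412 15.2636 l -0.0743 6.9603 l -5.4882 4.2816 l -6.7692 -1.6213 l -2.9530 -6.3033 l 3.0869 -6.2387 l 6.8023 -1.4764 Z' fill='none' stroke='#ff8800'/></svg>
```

(bCNC post)
(Date: synthetic)
G21
G90
G0 X35.6421 Y52.6484
M3 S540
G1 X17.9173 Y84.0008 F2381
G1 X53.9318 Y83.6747
G1 X35.6421 Y52.6484
G0 X28.4412 Y101.1769
M3 S540
G1 X28.3669 Y94.2166 F2381
G1 X22.8787 Y89.9350
G1 X16.1095 Y91.5563
G1 X13.1565 Y97.8596
G1 X16.2434 Y104.0983
G1 X23.0457 Y105.5747
G1 X28.4412 Y101.1769
M5
G0 X0.0000 Y0.0000

viewBox `0 0 138.6076 116.4405` with mm width/height → 1 unit = 1 mm. Flip: y_m = 116.4405 − y_svg.

**Shape 1** — `<path>` regular polygon, stroke `#ff8800` → score (S540, F2381). Machine vertices: (35.6421,52.6484) → (17.9173,84.0008) → (53.9318,83.6747) → (35.6421,52.6484). Closed: final G1 returns to the first vertex.

**Shape 2** — `<path>` regular polygon, stroke `#ff8800` → score (S540, F2381). Machine vertices: (28.4412,101.1769) → (28.3669,94.2166) → (22.8787,89.9350) → (16.1095,91.5563) → (13.1565,97.8596) → (16.2434,104.0983) → (23.0457,105.5747) → (28.4412,101.1769). Closed: final G1 returns to the first vertex.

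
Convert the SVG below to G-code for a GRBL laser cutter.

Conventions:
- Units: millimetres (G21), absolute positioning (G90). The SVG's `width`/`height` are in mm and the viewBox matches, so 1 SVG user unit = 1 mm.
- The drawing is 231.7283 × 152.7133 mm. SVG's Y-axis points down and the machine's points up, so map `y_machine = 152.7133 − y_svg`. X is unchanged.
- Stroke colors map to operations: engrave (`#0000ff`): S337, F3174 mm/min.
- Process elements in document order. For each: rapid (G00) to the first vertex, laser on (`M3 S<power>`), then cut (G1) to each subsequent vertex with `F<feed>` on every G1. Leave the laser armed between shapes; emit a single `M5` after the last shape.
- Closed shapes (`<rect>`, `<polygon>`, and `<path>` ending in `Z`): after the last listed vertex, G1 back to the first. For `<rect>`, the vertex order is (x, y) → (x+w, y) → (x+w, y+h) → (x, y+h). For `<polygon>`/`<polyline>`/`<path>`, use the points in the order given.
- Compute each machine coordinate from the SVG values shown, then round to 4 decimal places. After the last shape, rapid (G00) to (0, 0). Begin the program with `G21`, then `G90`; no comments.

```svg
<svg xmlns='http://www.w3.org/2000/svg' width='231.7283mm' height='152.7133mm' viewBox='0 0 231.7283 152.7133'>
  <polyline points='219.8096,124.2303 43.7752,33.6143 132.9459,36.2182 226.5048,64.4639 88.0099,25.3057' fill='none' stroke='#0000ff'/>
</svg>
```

G21
G90
G00 X219.8096 Y28.4830
M3 S337
G1 X43.7752 Y119.0990 F3174
G1 X132.9459 Y116.4951 F3174
G1 X226.5048 Y88.2494 F3174
G1 X88.0099 Y127.4076 F3174
M5
G00 X0.0000 Y0.0000

1 u = 1 mm; y_m = 152.7133 − y.

[1] `<polyline>` open polyline, #0000ff→engrave S337 F3174: (219.8096,28.4830) → (43.7752,119.0990) → (132.9459,116.4951) → (226.5048,88.2494) → (88.0099,127.4076)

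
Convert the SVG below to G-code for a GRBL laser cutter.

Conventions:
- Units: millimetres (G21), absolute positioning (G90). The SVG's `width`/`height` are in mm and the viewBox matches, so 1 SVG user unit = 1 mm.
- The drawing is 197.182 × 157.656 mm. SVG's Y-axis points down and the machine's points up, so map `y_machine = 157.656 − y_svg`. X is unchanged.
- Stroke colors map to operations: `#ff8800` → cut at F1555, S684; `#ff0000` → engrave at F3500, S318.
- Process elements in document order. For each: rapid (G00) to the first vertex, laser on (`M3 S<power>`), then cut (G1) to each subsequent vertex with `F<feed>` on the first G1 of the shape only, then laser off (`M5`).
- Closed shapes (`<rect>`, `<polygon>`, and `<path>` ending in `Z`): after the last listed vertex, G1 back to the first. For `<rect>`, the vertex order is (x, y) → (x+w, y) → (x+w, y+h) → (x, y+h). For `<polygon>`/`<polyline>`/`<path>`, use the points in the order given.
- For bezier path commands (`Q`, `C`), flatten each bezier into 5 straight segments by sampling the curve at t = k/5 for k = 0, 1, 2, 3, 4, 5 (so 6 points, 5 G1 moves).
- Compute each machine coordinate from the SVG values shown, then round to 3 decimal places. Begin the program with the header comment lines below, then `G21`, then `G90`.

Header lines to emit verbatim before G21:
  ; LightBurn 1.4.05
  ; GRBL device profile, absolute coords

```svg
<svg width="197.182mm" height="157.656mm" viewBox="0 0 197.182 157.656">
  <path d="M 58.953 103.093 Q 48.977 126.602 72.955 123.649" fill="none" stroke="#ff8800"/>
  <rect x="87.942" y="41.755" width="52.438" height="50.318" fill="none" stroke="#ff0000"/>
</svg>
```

1 u = 1 mm; y_m = 157.656 − y.

[1] `<path>` quadratic bezier, #ff8800→cut S684 F1555: (58.953,54.563) → (56.321,46.218) → (56.405,39.990) → (59.205,35.879) → (64.722,33.884) → (72.955,34.007)

[2] `<rect>` rectangle, #ff0000→engrave S318 F3500: (87.942,115.901) → (140.380,115.901) → (140.380,65.583) → (87.942,65.583) → (87.942,115.901) (closed)

; LightBurn 1.4.05
; GRBL device profile, absolute coords
G21
G90
G00 X58.953 Y54.563
M3 S684
G1 X56.321 Y46.218 F1555
G1 X56.405 Y39.990
G1 X59.205 Y35.879
G1 X64.722 Y33.884
G1 X72.955 Y34.007
M5
G00 X87.942 Y115.901
M3 S318
G1 X140.380 Y115.901 F3500
G1 X140.380 Y65.583
G1 X87.942 Y65.583
G1 X87.942 Y115.901
M5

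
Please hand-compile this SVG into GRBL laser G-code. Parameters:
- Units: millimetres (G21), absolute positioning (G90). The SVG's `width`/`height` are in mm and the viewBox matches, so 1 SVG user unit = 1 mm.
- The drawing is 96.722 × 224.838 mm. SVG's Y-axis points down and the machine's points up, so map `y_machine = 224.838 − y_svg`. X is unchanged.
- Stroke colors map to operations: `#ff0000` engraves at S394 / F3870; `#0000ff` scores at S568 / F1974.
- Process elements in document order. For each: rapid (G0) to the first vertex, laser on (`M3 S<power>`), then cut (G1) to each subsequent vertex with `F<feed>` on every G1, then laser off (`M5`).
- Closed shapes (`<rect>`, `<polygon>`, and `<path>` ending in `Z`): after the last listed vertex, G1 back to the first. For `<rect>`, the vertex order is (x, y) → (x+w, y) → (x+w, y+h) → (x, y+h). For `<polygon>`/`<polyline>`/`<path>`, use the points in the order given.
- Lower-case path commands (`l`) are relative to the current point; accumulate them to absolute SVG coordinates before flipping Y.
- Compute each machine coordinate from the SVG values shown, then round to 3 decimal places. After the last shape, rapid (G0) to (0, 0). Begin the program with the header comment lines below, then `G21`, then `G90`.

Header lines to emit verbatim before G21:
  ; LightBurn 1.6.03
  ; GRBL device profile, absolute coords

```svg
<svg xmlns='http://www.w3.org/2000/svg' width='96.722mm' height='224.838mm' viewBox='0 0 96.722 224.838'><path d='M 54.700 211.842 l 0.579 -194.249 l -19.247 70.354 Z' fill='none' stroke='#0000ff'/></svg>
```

viewBox `0 0 96.722 224.838` with mm width/height → 1 unit = 1 mm. Flip: y_m = 224.838 − y_svg.

**Shape 1** — `<path>` closed polygon, stroke `#0000ff` → score (S568, F1974). Machine vertices: (54.700,12.996) → (55.279,207.245) → (36.032,136.891) → (54.700,12.996). Closed: final G1 returns to the first vertex.

; LightBurn 1.6.03
; GRBL device profile, absolute coords
G21
G90
G0 X54.700 Y12.996
M3 S568
G1 X55.279 Y207.245 F1974
G1 X36.032 Y136.891 F1974
G1 X54.700 Y12.996 F1974
M5
G0 X0.000 Y0.000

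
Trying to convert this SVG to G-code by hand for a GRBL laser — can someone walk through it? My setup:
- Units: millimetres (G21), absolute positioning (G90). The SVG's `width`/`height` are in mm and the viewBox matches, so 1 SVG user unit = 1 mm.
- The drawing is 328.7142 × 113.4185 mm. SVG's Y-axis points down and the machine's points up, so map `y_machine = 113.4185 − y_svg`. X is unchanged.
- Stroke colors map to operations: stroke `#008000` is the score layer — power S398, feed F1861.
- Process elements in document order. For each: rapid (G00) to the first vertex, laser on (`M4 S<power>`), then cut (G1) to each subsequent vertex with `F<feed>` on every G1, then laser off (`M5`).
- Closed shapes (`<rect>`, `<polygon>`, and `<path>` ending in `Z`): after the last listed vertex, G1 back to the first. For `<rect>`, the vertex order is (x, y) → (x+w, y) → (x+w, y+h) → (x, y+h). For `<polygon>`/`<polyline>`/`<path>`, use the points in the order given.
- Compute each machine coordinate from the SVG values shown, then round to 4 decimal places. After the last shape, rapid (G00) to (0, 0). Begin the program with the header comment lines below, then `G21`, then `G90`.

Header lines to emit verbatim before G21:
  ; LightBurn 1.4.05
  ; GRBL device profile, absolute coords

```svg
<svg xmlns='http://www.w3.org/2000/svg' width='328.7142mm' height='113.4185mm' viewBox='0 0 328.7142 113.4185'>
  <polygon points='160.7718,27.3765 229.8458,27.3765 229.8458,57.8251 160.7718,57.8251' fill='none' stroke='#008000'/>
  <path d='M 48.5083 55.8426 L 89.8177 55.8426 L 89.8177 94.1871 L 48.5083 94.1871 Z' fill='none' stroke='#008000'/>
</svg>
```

; LightBurn 1.4.05
; GRBL device profile, absolute coords
G21
G90
G00 X160.7718 Y86.0420
M4 S398
G1 X229.8458 Y86.0420 F1861
G1 X229.8458 Y55.5934 F1861
G1 X160.7718 Y55.5934 F1861
G1 X160.7718 Y86.0420 F1861
M5
G00 X48.5083 Y57.5759
M4 S398
G1 X89.8177 Y57.5759 F1861
G1 X89.8177 Y19.2314 F1861
G1 X48.5083 Y19.2314 F1861
G1 X48.5083 Y57.5759 F1861
M5
G00 X0.0000 Y0.0000

viewBox `0 0 328.7142 113.4185` with mm width/height → 1 unit = 1 mm. Flip: y_m = 113.4185 − y_svg.

**Shape 1** — `<polygon>` rectangle, stroke `#008000` → score (S398, F1861). Machine vertices: (160.7718,86.0420) → (229.8458,86.0420) → (229.8458,55.5934) → (160.7718,55.5934) → (160.7718,86.0420). Closed: final G1 returns to the first vertex.

**Shape 2** — `<path>` rectangle, stroke `#008000` → score (S398, F1861). Machine vertices: (48.5083,57.5759) → (89.8177,57.5759) → (89.8177,19.2314) → (48.5083,19.2314) → (48.5083,57.5759). Closed: final G1 returns to the first vertex.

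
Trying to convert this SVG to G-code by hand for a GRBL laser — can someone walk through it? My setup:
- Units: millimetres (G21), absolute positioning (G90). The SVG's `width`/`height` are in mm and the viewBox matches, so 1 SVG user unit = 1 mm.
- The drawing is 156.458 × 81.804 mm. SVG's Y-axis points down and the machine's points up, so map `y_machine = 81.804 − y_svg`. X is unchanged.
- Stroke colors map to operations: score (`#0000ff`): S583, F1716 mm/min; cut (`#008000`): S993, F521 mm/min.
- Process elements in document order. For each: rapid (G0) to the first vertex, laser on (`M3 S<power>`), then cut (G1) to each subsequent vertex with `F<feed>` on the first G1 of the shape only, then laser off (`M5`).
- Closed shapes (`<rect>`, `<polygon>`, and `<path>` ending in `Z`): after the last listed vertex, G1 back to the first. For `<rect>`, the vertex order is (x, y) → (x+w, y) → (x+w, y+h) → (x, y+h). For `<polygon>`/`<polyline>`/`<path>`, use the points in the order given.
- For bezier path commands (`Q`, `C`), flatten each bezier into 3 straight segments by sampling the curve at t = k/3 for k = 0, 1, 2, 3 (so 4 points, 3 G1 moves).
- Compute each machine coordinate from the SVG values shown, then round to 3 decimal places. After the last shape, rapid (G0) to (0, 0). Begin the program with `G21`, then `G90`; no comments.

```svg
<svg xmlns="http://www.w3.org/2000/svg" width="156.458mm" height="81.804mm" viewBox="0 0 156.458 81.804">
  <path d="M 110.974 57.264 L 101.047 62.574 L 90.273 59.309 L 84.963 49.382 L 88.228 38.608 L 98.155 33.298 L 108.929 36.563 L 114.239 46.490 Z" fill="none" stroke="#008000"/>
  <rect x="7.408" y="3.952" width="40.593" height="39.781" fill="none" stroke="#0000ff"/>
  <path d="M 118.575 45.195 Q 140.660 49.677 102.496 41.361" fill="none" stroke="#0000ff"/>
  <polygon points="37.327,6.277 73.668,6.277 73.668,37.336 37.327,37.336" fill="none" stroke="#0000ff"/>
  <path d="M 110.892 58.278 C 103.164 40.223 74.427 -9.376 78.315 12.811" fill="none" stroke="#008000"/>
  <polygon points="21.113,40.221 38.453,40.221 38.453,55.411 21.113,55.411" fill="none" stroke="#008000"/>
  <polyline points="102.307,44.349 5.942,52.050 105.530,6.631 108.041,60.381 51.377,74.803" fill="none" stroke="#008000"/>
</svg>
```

G21
G90
G0 X110.974 Y24.540
M3 S993
G1 X101.047 Y19.230 F521
G1 X90.273 Y22.495
G1 X84.963 Y32.422
G1 X88.228 Y43.196
G1 X98.155 Y48.506
G1 X108.929 Y45.241
G1 X114.239 Y35.314
G1 X110.974 Y24.540
M5
G0 X7.408 Y77.852
M3 S583
G1 X48.001 Y77.852 F1716
G1 X48.001 Y38.071
G1 X7.408 Y38.071
G1 X7.408 Y77.852
M5
G0 X118.575 Y36.609
M3 S583
G1 X126.604 Y35.043 F1716
G1 X121.244 Y36.321
G1 X102.496 Y40.443
M5
G0 X37.327 Y75.527
M3 S583
G1 X73.668 Y75.527 F1716
G1 X73.668 Y44.468
G1 X37.327 Y44.468
G1 X37.327 Y75.527
M5
G0 X110.892 Y23.526
M3 S993
G1 X98.147 Y48.269 F521
G1 X83.316 Y71.078
G1 X78.315 Y68.993
M5
G0 X21.113 Y41.583
M3 S993
G1 X38.453 Y41.583 F521
G1 X38.453 Y26.393
G1 X21.113 Y26.393
G1 X21.113 Y41.583
M5
G0 X102.307 Y37.455
M3 S993
G1 X5.942 Y29.754 F521
G1 X105.530 Y75.173
G1 X108.041 Y21.423
G1 X51.377 Y7.001
M5
G0 X0.000 Y0.000

Since the viewBox matches the mm dimensions, user units are millimetres directly. The only transform is the Y-flip y_m = 81.804 − y_svg.

Shape 1 is a regular polygon drawn with `<path>`. Its stroke #008000 means cut at S993, F521. After flipping Y the toolpath is (110.974,24.540) → (101.047,19.230) → (90.273,22.495) → (84.963,32.422) → (88.228,43.196) → (98.155,48.506) → (108.929,45.241) → (114.239,35.314) → (110.974,24.540), returning to the start.

Shape 2 is a rectangle drawn with `<rect>`. Its stroke #0000ff means score at S583, F1716. After flipping Y the toolpath is (7.408,77.852) → (48.001,77.852) → (48.001,38.071) → (7.408,38.071) → (7.408,77.852), returning to the start.

Shape 3 is a quadratic bezier drawn with `<path>`. Its stroke #0000ff means score at S583, F1716. After flipping Y the toolpath is (118.575,36.609) → (126.604,35.043) → (121.244,36.321) → (102.496,40.443).

Shape 4 is a rectangle drawn with `<polygon>`. Its stroke #0000ff means score at S583, F1716. After flipping Y the toolpath is (37.327,75.527) → (73.668,75.527) → (73.668,44.468) → (37.327,44.468) → (37.327,75.527), returning to the start.

Shape 5 is a cubic bezier drawn with `<path>`. Its stroke #008000 means cut at S993, F521. After flipping Y the toolpath is (110.892,23.526) → (98.147,48.269) → (83.316,71.078) → (78.315,68.993).

Shape 6 is a rectangle drawn with `<polygon>`. Its stroke #008000 means cut at S993, F521. After flipping Y the toolpath is (21.113,41.583) → (38.453,41.583) → (38.453,26.393) → (21.113,26.393) → (21.113,41.583), returning to the start.

Shape 7 is a open polyline drawn with `<polyline>`. Its stroke #008000 means cut at S993, F521. After flipping Y the toolpath is (102.307,37.455) → (5.942,29.754) → (105.530,75.173) → (108.041,21.423) → (51.377,7.001).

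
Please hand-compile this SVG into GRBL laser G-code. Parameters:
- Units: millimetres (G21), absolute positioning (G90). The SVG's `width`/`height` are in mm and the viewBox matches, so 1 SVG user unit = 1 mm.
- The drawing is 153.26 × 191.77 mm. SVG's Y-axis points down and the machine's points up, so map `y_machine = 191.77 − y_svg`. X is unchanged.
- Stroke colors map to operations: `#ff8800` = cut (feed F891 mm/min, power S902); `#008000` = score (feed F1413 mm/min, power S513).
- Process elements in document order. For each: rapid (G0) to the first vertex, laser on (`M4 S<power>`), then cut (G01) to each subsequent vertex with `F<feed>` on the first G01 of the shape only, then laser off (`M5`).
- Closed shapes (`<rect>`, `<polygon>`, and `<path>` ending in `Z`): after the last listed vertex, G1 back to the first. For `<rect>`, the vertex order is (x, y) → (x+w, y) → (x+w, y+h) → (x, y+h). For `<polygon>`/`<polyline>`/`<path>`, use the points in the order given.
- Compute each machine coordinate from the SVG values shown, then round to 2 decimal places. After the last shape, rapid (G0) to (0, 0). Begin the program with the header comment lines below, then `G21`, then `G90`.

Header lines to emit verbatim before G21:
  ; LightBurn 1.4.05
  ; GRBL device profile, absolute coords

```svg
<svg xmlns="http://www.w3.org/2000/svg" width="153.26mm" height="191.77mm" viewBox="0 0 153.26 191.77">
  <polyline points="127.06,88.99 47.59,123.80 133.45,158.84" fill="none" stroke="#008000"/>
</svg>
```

Since the viewBox matches the mm dimensions, user units are millimetres directly. The only transform is the Y-flip y_m = 191.77 − y_svg.

Shape 1 is a open polyline drawn with `<polyline>`. Its stroke #008000 means score at S513, F1413. After flipping Y the toolpath is (127.06,102.78) → (47.59,67.97) → (133.45,32.93).

; LightBurn 1.4.05
; GRBL device profile, absolute coords
G21
G90
G0 X127.06 Y102.78
M4 S513
G01 X47.59 Y67.97 F1413
G01 X133.45 Y32.93
M5
G0 X0.00 Y0.00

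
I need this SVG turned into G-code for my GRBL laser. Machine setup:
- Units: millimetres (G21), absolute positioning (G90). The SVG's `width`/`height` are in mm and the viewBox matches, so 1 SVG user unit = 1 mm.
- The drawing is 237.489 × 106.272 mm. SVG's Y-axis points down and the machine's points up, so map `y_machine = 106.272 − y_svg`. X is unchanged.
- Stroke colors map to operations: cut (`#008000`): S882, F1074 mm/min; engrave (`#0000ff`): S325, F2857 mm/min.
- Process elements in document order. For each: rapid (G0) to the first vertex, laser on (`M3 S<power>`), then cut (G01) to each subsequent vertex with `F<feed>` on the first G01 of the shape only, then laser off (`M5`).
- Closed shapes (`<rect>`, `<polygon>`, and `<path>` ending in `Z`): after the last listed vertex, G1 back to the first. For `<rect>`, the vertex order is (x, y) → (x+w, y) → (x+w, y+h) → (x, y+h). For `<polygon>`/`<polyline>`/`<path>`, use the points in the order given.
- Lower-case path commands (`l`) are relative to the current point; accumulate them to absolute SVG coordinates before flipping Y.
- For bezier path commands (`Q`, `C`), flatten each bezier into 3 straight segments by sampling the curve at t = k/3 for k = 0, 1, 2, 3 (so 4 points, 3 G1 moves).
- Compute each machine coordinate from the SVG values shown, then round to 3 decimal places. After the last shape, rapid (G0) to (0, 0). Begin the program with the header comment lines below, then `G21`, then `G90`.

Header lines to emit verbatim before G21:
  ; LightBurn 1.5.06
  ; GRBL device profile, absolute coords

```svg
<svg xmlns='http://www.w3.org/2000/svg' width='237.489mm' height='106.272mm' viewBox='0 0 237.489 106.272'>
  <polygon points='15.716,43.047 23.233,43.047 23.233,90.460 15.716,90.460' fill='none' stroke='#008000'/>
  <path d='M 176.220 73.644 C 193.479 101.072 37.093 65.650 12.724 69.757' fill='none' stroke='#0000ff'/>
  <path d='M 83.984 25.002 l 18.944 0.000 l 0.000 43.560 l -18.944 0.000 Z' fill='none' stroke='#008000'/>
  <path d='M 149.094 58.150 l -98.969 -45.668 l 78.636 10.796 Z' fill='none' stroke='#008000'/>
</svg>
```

1 u = 1 mm; y_m = 106.272 − y.

[1] `<polygon>` rectangle, #008000→cut S882 F1074: (15.716,63.225) → (23.233,63.225) → (23.233,15.812) → (15.716,15.812) → (15.716,63.225) (closed)

[2] `<path>` cubic bezier, #0000ff→engrave S325 F2857: (176.220,32.628) → (146.918,22.358) → (69.778,31.237) → (12.724,36.515)

[3] `<path>` rectangle, #008000→cut S882 F1074: (83.984,81.270) → (102.928,81.270) → (102.928,37.710) → (83.984,37.710) → (83.984,81.270) (closed)

[4] `<path>` closed polygon, #008000→cut S882 F1074: (149.094,48.122) → (50.125,93.790) → (128.761,82.994) → (149.094,48.122) (closed)

; LightBurn 1.5.06
; GRBL device profile, absolute coords
G21
G90
G0 X15.716 Y63.225
M3 S882
G01 X23.233 Y63.225 F1074
G01 X23.233 Y15.812
G01 X15.716 Y15.812
G01 X15.716 Y63.225
M5
G0 X176.220 Y32.628
M3 S325
G01 X146.918 Y22.358 F2857
G01 X69.778 Y31.237
G01 X12.724 Y36.515
M5
G0 X83.984 Y81.270
M3 S882
G01 X102.928 Y81.270 F1074
G01 X102.928 Y37.710
G01 X83.984 Y37.710
G01 X83.984 Y81.270
M5
G0 X149.094 Y48.122
M3 S882
G01 X50.125 Y93.790 F1074
G01 X128.761 Y82.994
G01 X149.094 Y48.122
M5
G0 X0.000 Y0.000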